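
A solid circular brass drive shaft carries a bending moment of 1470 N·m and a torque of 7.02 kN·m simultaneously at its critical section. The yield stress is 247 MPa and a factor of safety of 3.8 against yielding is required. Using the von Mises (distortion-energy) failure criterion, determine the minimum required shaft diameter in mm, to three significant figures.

σ_allow = σ_y/n = 247/3.8 = 65.00 MPa.
For a solid shaft σ_b = 32M/(πd³) and τ = 16T/(πd³), so the von Mises stress is σ' = (16/πd³)·√(4M²+3T²).
√(4M²+3T²) = √(4×(1.470×10^6)² + 3×(7.020×10^6)²) = 1.251×10^7 N·mm.
d³ = 16×1.251×10^7/(π×65.00) = 980200 mm³.
d = 99.33 mm.

d = 99.3 mm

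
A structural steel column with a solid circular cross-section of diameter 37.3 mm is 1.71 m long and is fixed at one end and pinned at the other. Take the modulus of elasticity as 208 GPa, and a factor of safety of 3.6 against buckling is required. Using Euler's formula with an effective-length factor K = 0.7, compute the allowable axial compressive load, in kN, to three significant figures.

P_allow = 37.8 kN

I = πd⁴/64 = π×37.3⁴/64 = 95020 mm⁴.
Effective length L_e = KL = 0.7×1.71 m = 1197 mm.
Euler critical load P_cr = π²EI/L_e² = π²×208000×95020/1197² = 136100 N.
P_allow = P_cr/n = 136100/3.6 = 37820 N.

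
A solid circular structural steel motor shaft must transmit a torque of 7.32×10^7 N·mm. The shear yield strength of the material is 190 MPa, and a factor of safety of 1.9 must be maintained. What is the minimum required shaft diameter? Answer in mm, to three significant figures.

d = 155 mm

Allowable shear stress τ_allow = 190/1.9 = 100.0 MPa.
For a solid shaft τ = 16T/(πd³), so d³ = 16T/(π τ_allow) = 16×7.3200×10^7/(π×100.0) = 3.728×10^6 mm³.
d = (3.728×10^6)^(1/3) = 155.1 mm.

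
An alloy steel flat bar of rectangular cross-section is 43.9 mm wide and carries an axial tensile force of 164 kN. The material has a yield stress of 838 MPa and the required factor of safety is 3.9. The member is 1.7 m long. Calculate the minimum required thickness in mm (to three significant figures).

t = 17.4 mm

σ_allow = 838/3.9 = 214.9 MPa.
Required area A = F/σ_allow = 164000/214.9 = 763.2 mm².
t = A/w = 763.2/43.9 = 17.39 mm.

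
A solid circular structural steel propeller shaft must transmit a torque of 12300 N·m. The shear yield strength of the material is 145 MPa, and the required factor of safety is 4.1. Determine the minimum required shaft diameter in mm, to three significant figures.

Allowable shear stress τ_allow = 145/4.1 = 35.37 MPa.
For a solid shaft τ = 16T/(πd³), so d³ = 16T/(π τ_allow) = 16×1.2300×10^7/(π×35.37) = 1.771×10^6 mm³.
d = (1.771×10^6)^(1/3) = 121.0 mm.

d = 121 mm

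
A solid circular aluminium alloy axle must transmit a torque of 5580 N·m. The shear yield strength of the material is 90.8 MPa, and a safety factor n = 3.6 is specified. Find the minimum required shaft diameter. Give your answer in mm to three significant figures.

d = 104 mm

Allowable shear stress τ_allow = 90.8/3.6 = 25.22 MPa.
For a solid shaft τ = 16T/(πd³), so d³ = 16T/(π τ_allow) = 16×5580000/(π×25.22) = 1.127×10^6 mm³.
d = (1.127×10^6)^(1/3) = 104.1 mm.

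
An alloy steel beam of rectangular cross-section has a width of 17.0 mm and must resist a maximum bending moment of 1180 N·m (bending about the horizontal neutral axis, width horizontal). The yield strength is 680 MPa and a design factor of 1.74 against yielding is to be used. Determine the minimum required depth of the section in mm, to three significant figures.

σ_allow = 680/1.74 = 390.8 MPa.
For a rectangular section σ = 6M/(bh²), so h² = 6M/(b σ_allow) = 6×1180000/(17.0×390.8) = 1066 mm².
h = 32.64 mm.

h = 32.6 mm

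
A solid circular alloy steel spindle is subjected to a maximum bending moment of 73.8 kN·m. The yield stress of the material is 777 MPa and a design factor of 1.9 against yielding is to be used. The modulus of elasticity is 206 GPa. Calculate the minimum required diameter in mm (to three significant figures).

σ_allow = 777/1.9 = 408.9 MPa.
For a solid circular section σ = 32M/(πd³), so d³ = 32M/(π σ_allow) = 32×7.3800×10^7/(π×408.9) = 1.838×10^6 mm³.
d = 122.5 mm.

d = 122 mm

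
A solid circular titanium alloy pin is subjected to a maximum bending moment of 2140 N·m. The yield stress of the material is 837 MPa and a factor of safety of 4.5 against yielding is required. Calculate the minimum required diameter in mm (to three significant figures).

σ_allow = 837/4.5 = 186.0 MPa.
For a solid circular section σ = 32M/(πd³), so d³ = 32M/(π σ_allow) = 32×2140000/(π×186.0) = 117200 mm³.
d = 48.94 mm.

d = 48.9 mm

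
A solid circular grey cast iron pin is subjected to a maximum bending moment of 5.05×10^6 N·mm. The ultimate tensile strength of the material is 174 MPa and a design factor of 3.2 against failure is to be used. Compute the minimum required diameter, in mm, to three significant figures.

d = 98.2 mm

σ_allow = 174/3.2 = 54.38 MPa.
For a solid circular section σ = 32M/(πd³), so d³ = 32M/(π σ_allow) = 32×5050000/(π×54.38) = 946000 mm³.
d = 98.17 mm.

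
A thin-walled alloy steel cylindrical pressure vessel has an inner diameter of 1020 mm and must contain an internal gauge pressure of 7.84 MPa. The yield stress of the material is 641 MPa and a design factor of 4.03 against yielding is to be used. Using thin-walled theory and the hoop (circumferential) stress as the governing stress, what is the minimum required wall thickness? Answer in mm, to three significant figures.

σ_allow = 641/4.03 = 159.1 MPa.
Hoop stress σ_h = pD/(2t), so t = pD/(2σ_allow) = 7.84×1020/(2×159.1) = 25.14 mm.

t = 25.1 mm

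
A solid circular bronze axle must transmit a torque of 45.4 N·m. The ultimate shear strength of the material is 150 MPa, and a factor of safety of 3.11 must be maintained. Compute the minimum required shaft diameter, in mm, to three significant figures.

d = 16.9 mm

Allowable shear stress τ_allow = 150/3.11 = 48.23 MPa.
For a solid shaft τ = 16T/(πd³), so d³ = 16T/(π τ_allow) = 16×45400/(π×48.23) = 4794 mm³.
d = (4794)^(1/3) = 16.86 mm.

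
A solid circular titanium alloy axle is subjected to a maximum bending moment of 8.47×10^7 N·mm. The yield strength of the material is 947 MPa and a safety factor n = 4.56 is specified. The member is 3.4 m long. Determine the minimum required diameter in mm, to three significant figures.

d = 161 mm

σ_allow = 947/4.56 = 207.7 MPa.
For a solid circular section σ = 32M/(πd³), so d³ = 32M/(π σ_allow) = 32×8.4700×10^7/(π×207.7) = 4.154×10^6 mm³.
d = 160.8 mm.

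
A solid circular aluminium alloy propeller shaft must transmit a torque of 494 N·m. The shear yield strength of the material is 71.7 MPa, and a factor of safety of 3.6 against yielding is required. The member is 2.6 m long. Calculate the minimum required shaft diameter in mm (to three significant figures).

Allowable shear stress τ_allow = 71.7/3.6 = 19.92 MPa.
For a solid shaft τ = 16T/(πd³), so d³ = 16T/(π τ_allow) = 16×494000/(π×19.92) = 126300 mm³.
d = (126300)^(1/3) = 50.18 mm.

d = 50.2 mm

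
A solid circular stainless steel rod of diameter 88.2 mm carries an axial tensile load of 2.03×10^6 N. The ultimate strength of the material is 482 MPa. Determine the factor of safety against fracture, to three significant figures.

A = πd²/4 = 6110 mm².
σ = F/A = 2030000/6110 = 332.3 MPa.
n = 482/332.3 = 1.451.

n = 1.45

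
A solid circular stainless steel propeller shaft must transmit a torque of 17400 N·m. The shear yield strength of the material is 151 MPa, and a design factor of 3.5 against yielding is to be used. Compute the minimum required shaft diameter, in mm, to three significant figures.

d = 127 mm

Allowable shear stress τ_allow = 151/3.5 = 43.14 MPa.
For a solid shaft τ = 16T/(πd³), so d³ = 16T/(π τ_allow) = 16×1.7400×10^7/(π×43.14) = 2.054×10^6 mm³.
d = (2.054×10^6)^(1/3) = 127.1 mm.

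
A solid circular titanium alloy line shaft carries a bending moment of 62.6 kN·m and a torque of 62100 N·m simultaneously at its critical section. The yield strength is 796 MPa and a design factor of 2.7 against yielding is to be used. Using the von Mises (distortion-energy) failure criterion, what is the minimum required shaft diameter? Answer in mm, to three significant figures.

σ_allow = σ_y/n = 796/2.7 = 294.8 MPa.
For a solid shaft σ_b = 32M/(πd³) and τ = 16T/(πd³), so the von Mises stress is σ' = (16/πd³)·√(4M²+3T²).
√(4M²+3T²) = √(4×(6.260×10^7)² + 3×(6.210×10^7)²) = 1.651×10^8 N·mm.
d³ = 16×1.651×10^8/(π×294.8) = 2.851×10^6 mm³.
d = 141.8 mm.

d = 142 mm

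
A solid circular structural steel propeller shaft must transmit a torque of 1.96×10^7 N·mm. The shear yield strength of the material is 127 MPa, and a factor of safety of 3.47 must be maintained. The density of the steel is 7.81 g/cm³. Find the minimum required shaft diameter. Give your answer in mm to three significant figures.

Allowable shear stress τ_allow = 127/3.47 = 36.60 MPa.
For a solid shaft τ = 16T/(πd³), so d³ = 16T/(π τ_allow) = 16×1.9600×10^7/(π×36.60) = 2.727×10^6 mm³.
d = (2.727×10^6)^(1/3) = 139.7 mm.

d = 140 mm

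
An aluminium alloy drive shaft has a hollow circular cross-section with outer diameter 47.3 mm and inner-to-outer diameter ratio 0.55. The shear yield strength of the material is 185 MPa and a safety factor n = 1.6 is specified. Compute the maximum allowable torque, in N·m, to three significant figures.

τ_allow = 185/1.6 = 115.6 MPa.
For a hollow shaft T_allow = τ_allow·πd_o³(1−k⁴)/16 with 1−k⁴ = 0.9085, so πd_o³(1−k⁴)/16 = 18880 mm³.
T_allow = 115.6×18880 = 2.183×10^6 N·mm = 2183 N·m.

T_allow = 2180 N·m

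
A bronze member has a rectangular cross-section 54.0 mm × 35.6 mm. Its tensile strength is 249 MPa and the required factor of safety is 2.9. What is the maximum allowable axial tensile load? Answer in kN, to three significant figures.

σ_allow = 249/2.9 = 85.86 MPa.
A = 54.0×35.6 = 1922 mm².
F_allow = σ_allow × A = 85.86×1922 = 165100 N.

F_allow = 165 kN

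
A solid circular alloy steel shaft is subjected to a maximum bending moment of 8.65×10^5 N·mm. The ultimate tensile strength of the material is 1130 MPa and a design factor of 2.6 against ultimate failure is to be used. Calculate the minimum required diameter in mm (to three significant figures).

d = 27.3 mm

σ_allow = 1130/2.6 = 434.6 MPa.
For a solid circular section σ = 32M/(πd³), so d³ = 32M/(π σ_allow) = 32×865000/(π×434.6) = 20270 mm³.
d = 27.27 mm.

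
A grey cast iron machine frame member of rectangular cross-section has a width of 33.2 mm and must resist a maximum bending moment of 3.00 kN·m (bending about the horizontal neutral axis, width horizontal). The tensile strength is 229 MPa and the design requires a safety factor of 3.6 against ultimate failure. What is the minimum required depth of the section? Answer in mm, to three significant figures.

σ_allow = 229/3.6 = 63.61 MPa.
For a rectangular section σ = 6M/(bh²), so h² = 6M/(b σ_allow) = 6×3000000/(33.2×63.61) = 8523 mm².
h = 92.32 mm.

h = 92.3 mm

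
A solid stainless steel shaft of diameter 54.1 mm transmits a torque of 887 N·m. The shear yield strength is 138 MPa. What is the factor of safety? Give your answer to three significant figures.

n = 4.84

τ = 16T/(πd³) = 16×887000/(π×54.1³) = 28.53 MPa.
n = τ_limit/τ = 138/28.53 = 4.837.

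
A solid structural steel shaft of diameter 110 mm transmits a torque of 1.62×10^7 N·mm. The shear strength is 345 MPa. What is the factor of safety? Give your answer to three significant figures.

n = 5.57

τ = 16T/(πd³) = 16×1.6200×10^7/(π×110³) = 61.99 MPa.
n = τ_limit/τ = 345/61.99 = 5.566.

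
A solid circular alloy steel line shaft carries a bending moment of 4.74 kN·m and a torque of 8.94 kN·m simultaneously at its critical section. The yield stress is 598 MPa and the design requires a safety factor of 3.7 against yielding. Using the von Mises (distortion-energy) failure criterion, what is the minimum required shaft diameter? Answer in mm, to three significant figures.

d = 83.0 mm

σ_allow = σ_y/n = 598/3.7 = 161.6 MPa.
For a solid shaft σ_b = 32M/(πd³) and τ = 16T/(πd³), so the von Mises stress is σ' = (16/πd³)·√(4M²+3T²).
√(4M²+3T²) = √(4×(4.740×10^6)² + 3×(8.940×10^6)²) = 1.816×10^7 N·mm.
d³ = 16×1.816×10^7/(π×161.6) = 572100 mm³.
d = 83.02 mm.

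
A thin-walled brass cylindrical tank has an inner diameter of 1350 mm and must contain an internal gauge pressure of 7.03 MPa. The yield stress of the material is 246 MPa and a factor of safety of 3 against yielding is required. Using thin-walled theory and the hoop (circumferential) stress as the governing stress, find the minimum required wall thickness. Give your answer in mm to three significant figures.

σ_allow = 246/3 = 82.00 MPa.
Hoop stress σ_h = pD/(2t), so t = pD/(2σ_allow) = 7.03×1350/(2×82.00) = 57.87 mm.

t = 57.9 mm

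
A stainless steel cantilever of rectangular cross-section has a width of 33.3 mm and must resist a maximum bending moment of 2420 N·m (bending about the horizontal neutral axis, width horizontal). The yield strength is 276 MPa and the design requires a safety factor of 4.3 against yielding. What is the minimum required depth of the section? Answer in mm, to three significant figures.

σ_allow = 276/4.3 = 64.19 MPa.
For a rectangular section σ = 6M/(bh²), so h² = 6M/(b σ_allow) = 6×2420000/(33.3×64.19) = 6793 mm².
h = 82.42 mm.

h = 82.4 mm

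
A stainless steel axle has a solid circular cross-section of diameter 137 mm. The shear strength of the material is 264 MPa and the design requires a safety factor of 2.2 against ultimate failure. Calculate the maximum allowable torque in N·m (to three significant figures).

τ_allow = 264/2.2 = 120.0 MPa.
For a solid shaft T_allow = τ_allow·πd³/16; πd³/16 = π×137³/16 = 504900 mm³.
T_allow = 120.0×504900 = 6.059×10^7 N·mm = 60590 N·m.

T_allow = 60600 N·m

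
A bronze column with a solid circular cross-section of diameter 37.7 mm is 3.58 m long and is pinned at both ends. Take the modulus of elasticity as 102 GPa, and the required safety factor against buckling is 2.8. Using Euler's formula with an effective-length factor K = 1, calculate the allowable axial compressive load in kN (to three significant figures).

I = πd⁴/64 = π×37.7⁴/64 = 99160 mm⁴.
Effective length L_e = KL = 1×3.58 m = 3580 mm.
Euler critical load P_cr = π²EI/L_e² = π²×102000×99160/3580² = 7789 N.
P_allow = P_cr/n = 7789/2.8 = 2782 N.

P_allow = 2.78 kN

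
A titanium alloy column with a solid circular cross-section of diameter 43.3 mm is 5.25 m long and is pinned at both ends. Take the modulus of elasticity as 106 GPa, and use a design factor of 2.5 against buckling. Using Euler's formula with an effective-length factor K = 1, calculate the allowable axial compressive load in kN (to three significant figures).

P_allow = 2.62 kN

I = πd⁴/64 = π×43.3⁴/64 = 172600 mm⁴.
Effective length L_e = KL = 1×5.25 m = 5250 mm.
Euler critical load P_cr = π²EI/L_e² = π²×106000×172600/5250² = 6550 N.
P_allow = P_cr/n = 6550/2.5 = 2620 N.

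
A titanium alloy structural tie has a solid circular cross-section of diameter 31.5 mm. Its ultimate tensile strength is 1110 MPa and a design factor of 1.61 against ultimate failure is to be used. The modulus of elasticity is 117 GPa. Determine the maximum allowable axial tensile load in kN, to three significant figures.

F_allow = 537 kN

σ_allow = 1110/1.61 = 689.4 MPa.
A = πd²/4 = π×31.5²/4 = 779.3 mm².
F_allow = σ_allow × A = 689.4×779.3 = 537300 N.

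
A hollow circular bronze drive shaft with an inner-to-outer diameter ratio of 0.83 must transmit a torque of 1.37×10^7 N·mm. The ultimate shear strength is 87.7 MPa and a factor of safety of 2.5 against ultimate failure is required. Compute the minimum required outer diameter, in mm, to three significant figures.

τ_allow = 87.7/2.5 = 35.08 MPa.
For a hollow shaft τ = 16T/[πd_o³(1−k⁴)] with k = 0.83, so 1−k⁴ = 0.5254.
d_o³ = 16T/[π τ_allow (1−k⁴)] = 16×1.3700×10^7/(π×35.08×0.5254) = 3.786×10^6 mm³.
d_o = 155.9 mm.

d_o = 156 mm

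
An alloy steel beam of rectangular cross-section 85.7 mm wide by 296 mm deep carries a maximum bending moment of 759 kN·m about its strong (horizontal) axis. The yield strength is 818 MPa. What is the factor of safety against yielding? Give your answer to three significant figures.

n = 1.35

Section modulus S = bh²/6 = 85.7×296²/6 = 1.251×10^6 mm³.
σ = M/S = 7.5900×10^8/1.251×10^6 = 606.5 MPa.
n = 818/606.5 = 1.349.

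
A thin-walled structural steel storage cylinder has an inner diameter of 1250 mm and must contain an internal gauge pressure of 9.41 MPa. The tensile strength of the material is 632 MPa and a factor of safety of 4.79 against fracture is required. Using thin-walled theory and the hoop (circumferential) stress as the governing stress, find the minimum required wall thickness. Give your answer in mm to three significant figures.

σ_allow = 632/4.79 = 131.9 MPa.
Hoop stress σ_h = pD/(2t), so t = pD/(2σ_allow) = 9.41×1250/(2×131.9) = 44.57 mm.

t = 44.6 mm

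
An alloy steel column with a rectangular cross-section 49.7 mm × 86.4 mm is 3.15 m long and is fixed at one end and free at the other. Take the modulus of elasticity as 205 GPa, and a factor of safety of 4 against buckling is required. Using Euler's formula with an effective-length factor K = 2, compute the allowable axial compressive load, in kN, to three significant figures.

P_allow = 11.3 kN

Buckling occurs about the weak axis: I_min = h·b³/12 = 86.4×49.7³/12 = 883900 mm⁴ (b = 49.7 mm is the smaller dimension).
Effective length L_e = KL = 2×3.15 m = 6300 mm.
Euler critical load P_cr = π²EI/L_e² = π²×205000×883900/6300² = 45060 N.
P_allow = P_cr/n = 45060/4 = 11260 N.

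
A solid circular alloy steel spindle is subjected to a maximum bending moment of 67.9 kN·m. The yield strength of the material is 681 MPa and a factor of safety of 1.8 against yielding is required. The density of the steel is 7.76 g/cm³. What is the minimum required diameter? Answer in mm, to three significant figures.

σ_allow = 681/1.8 = 378.3 MPa.
For a solid circular section σ = 32M/(πd³), so d³ = 32M/(π σ_allow) = 32×6.7900×10^7/(π×378.3) = 1.828×10^6 mm³.
d = 122.3 mm.

d = 122 mm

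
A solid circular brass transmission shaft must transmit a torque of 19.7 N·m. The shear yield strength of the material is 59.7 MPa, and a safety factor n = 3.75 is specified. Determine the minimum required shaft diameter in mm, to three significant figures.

Allowable shear stress τ_allow = 59.7/3.75 = 15.92 MPa.
For a solid shaft τ = 16T/(πd³), so d³ = 16T/(π τ_allow) = 16×19700/(π×15.92) = 6302 mm³.
d = (6302)^(1/3) = 18.47 mm.

d = 18.5 mm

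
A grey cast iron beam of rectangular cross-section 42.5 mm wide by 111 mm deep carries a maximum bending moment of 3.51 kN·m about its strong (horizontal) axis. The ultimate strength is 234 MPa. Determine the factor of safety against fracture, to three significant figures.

Section modulus S = bh²/6 = 42.5×111²/6 = 87270 mm³.
σ = M/S = 3510000/87270 = 40.22 MPa.
n = 234/40.22 = 5.818.

n = 5.82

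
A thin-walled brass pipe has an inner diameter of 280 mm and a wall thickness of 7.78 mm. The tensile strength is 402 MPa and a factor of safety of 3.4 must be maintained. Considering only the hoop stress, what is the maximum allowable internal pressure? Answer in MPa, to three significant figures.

p_allow = 6.57 MPa

σ_allow = 402/3.4 = 118.2 MPa.
σ_h = pD/(2t) → p_allow = 2σ_allow t/D = 2×118.2×7.78/280 = 6.571 MPa.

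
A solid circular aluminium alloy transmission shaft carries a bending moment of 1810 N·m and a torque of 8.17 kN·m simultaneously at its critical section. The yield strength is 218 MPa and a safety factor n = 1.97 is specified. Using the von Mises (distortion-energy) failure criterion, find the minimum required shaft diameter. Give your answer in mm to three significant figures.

σ_allow = σ_y/n = 218/1.97 = 110.7 MPa.
For a solid shaft σ_b = 32M/(πd³) and τ = 16T/(πd³), so the von Mises stress is σ' = (16/πd³)·√(4M²+3T²).
√(4M²+3T²) = √(4×(1.810×10^6)² + 3×(8.170×10^6)²) = 1.461×10^7 N·mm.
d³ = 16×1.461×10^7/(π×110.7) = 672200 mm³.
d = 87.60 mm.

d = 87.6 mm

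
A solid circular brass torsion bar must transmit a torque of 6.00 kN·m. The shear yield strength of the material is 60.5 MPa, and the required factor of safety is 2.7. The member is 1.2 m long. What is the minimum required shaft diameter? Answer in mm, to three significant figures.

Allowable shear stress τ_allow = 60.5/2.7 = 22.41 MPa.
For a solid shaft τ = 16T/(πd³), so d³ = 16T/(π τ_allow) = 16×6000000/(π×22.41) = 1.364×10^6 mm³.
d = (1.364×10^6)^(1/3) = 110.9 mm.

d = 111 mm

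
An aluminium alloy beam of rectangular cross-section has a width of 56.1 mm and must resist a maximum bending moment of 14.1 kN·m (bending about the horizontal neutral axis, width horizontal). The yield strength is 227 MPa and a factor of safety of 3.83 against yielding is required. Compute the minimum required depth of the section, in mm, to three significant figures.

σ_allow = 227/3.83 = 59.27 MPa.
For a rectangular section σ = 6M/(bh²), so h² = 6M/(b σ_allow) = 6×1.4100×10^7/(56.1×59.27) = 25440 mm².
h = 159.5 mm.

h = 160 mm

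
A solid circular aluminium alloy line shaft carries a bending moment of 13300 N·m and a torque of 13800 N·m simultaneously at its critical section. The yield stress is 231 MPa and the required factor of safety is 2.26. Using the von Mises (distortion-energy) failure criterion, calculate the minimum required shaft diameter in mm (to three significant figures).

σ_allow = σ_y/n = 231/2.26 = 102.2 MPa.
For a solid shaft σ_b = 32M/(πd³) and τ = 16T/(πd³), so the von Mises stress is σ' = (16/πd³)·√(4M²+3T²).
√(4M²+3T²) = √(4×(1.330×10^7)² + 3×(1.380×10^7)²) = 3.576×10^7 N·mm.
d³ = 16×3.576×10^7/(π×102.2) = 1.782×10^6 mm³.
d = 121.2 mm.

d = 121 mm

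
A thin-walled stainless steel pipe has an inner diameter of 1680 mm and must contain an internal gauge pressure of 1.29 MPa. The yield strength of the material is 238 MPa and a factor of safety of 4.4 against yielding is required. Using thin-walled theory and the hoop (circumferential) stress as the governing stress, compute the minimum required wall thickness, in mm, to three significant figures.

t = 20.0 mm

σ_allow = 238/4.4 = 54.09 MPa.
Hoop stress σ_h = pD/(2t), so t = pD/(2σ_allow) = 1.29×1680/(2×54.09) = 20.03 mm.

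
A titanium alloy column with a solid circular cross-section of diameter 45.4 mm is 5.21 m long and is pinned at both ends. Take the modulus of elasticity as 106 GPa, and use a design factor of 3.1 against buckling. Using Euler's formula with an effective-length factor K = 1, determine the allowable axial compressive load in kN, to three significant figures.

I = πd⁴/64 = π×45.4⁴/64 = 208500 mm⁴.
Effective length L_e = KL = 1×5.21 m = 5210 mm.
Euler critical load P_cr = π²EI/L_e² = π²×106000×208500/5210² = 8038 N.
P_allow = P_cr/n = 8038/3.1 = 2593 N.

P_allow = 2.59 kN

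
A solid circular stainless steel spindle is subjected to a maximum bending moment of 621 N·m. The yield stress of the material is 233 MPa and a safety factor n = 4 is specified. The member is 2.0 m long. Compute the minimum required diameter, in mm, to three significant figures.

σ_allow = 233/4 = 58.25 MPa.
For a solid circular section σ = 32M/(πd³), so d³ = 32M/(π σ_allow) = 32×621000/(π×58.25) = 108600 mm³.
d = 47.71 mm.

d = 47.7 mm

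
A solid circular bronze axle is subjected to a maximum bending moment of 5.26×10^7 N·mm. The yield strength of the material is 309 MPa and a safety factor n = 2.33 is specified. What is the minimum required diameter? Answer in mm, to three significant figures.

σ_allow = 309/2.33 = 132.6 MPa.
For a solid circular section σ = 32M/(πd³), so d³ = 32M/(π σ_allow) = 32×5.2600×10^7/(π×132.6) = 4.040×10^6 mm³.
d = 159.3 mm.

d = 159 mm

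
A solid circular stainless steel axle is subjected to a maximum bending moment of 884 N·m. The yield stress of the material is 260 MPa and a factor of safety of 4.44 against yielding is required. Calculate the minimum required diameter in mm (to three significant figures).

σ_allow = 260/4.44 = 58.56 MPa.
For a solid circular section σ = 32M/(πd³), so d³ = 32M/(π σ_allow) = 32×884000/(π×58.56) = 153800 mm³.
d = 53.57 mm.

d = 53.6 mm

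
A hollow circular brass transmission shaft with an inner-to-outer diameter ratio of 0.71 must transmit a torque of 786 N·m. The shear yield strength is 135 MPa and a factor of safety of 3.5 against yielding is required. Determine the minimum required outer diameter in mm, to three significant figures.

τ_allow = 135/3.5 = 38.57 MPa.
For a hollow shaft τ = 16T/[πd_o³(1−k⁴)] with k = 0.71, so 1−k⁴ = 0.7459.
d_o³ = 16T/[π τ_allow (1−k⁴)] = 16×786000/(π×38.57×0.7459) = 139100 mm³.
d_o = 51.82 mm.

d_o = 51.8 mm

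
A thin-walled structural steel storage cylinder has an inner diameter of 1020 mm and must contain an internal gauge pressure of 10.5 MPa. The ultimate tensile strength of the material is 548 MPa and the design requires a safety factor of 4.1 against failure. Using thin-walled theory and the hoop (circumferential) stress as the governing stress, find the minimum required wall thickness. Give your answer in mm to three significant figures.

t = 40.1 mm

σ_allow = 548/4.1 = 133.7 MPa.
Hoop stress σ_h = pD/(2t), so t = pD/(2σ_allow) = 10.5×1020/(2×133.7) = 40.06 mm.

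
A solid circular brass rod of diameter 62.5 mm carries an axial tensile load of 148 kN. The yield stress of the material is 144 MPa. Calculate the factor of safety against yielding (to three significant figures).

n = 2.99

A = πd²/4 = 3068 mm².
σ = F/A = 148000/3068 = 48.24 MPa.
n = 144/48.24 = 2.985.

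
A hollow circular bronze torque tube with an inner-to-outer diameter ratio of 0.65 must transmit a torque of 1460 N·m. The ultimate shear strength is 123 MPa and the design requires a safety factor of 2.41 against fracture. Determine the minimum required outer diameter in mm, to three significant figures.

τ_allow = 123/2.41 = 51.04 MPa.
For a hollow shaft τ = 16T/[πd_o³(1−k⁴)] with k = 0.65, so 1−k⁴ = 0.8215.
d_o³ = 16T/[π τ_allow (1−k⁴)] = 16×1460000/(π×51.04×0.8215) = 177300 mm³.
d_o = 56.18 mm.

d_o = 56.2 mm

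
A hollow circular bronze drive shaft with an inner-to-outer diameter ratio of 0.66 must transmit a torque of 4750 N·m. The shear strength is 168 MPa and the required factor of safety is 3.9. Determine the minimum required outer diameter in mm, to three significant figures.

d_o = 88.5 mm

τ_allow = 168/3.9 = 43.08 MPa.
For a hollow shaft τ = 16T/[πd_o³(1−k⁴)] with k = 0.66, so 1−k⁴ = 0.8103.
d_o³ = 16T/[π τ_allow (1−k⁴)] = 16×4750000/(π×43.08×0.8103) = 693100 mm³.
d_o = 88.50 mm.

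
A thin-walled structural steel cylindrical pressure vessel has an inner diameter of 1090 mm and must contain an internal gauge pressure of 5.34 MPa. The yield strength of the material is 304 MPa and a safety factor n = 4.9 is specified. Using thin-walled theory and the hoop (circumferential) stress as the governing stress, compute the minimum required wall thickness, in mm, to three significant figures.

t = 46.9 mm

σ_allow = 304/4.9 = 62.04 MPa.
Hoop stress σ_h = pD/(2t), so t = pD/(2σ_allow) = 5.34×1090/(2×62.04) = 46.91 mm.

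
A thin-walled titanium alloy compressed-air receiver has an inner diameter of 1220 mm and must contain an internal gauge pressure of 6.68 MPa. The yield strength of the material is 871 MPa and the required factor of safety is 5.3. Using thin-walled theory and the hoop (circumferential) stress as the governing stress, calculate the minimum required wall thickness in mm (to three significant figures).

t = 24.8 mm

σ_allow = 871/5.3 = 164.3 MPa.
Hoop stress σ_h = pD/(2t), so t = pD/(2σ_allow) = 6.68×1220/(2×164.3) = 24.79 mm.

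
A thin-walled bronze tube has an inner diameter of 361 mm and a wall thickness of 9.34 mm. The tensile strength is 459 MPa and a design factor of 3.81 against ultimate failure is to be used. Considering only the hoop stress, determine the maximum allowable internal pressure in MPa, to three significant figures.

p_allow = 6.23 MPa

σ_allow = 459/3.81 = 120.5 MPa.
σ_h = pD/(2t) → p_allow = 2σ_allow t/D = 2×120.5×9.34/361 = 6.234 MPa.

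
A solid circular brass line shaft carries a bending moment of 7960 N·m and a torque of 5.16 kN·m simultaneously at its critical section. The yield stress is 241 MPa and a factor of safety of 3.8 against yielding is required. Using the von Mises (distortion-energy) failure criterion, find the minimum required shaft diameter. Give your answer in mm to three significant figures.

σ_allow = σ_y/n = 241/3.8 = 63.42 MPa.
For a solid shaft σ_b = 32M/(πd³) and τ = 16T/(πd³), so the von Mises stress is σ' = (16/πd³)·√(4M²+3T²).
√(4M²+3T²) = √(4×(7.960×10^6)² + 3×(5.160×10^6)²) = 1.826×10^7 N·mm.
d³ = 16×1.826×10^7/(π×63.42) = 1.466×10^6 mm³.
d = 113.6 mm.

d = 114 mm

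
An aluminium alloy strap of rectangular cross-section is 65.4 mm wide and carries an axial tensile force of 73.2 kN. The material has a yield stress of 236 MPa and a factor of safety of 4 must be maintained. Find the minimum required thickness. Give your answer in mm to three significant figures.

σ_allow = 236/4 = 59.00 MPa.
Required area A = F/σ_allow = 73200/59.00 = 1241 mm².
t = A/w = 1241/65.4 = 18.97 mm.

t = 19.0 mm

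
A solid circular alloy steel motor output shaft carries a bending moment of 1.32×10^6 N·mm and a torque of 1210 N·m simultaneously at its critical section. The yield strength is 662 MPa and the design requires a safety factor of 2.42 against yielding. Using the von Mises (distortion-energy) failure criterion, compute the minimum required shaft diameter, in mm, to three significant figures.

σ_allow = σ_y/n = 662/2.42 = 273.6 MPa.
For a solid shaft σ_b = 32M/(πd³) and τ = 16T/(πd³), so the von Mises stress is σ' = (16/πd³)·√(4M²+3T²).
√(4M²+3T²) = √(4×(1.320×10^6)² + 3×(1.210×10^6)²) = 3.371×10^6 N·mm.
d³ = 16×3.371×10^6/(π×273.6) = 62760 mm³.
d = 39.74 mm.

d = 39.7 mm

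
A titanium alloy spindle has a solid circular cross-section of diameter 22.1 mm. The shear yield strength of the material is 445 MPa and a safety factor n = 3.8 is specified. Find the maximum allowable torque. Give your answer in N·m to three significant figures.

τ_allow = 445/3.8 = 117.1 MPa.
For a solid shaft T_allow = τ_allow·πd³/16; πd³/16 = π×22.1³/16 = 2119 mm³.
T_allow = 117.1×2119 = 248200 N·mm = 248.2 N·m.

T_allow = 248 N·m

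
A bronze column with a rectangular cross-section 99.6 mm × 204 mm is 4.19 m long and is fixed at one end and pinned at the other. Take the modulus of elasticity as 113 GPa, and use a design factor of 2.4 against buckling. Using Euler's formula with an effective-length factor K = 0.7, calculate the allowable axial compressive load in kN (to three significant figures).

P_allow = 907 kN

Buckling occurs about the weak axis: I_min = h·b³/12 = 204×99.6³/12 = 1.680×10^7 mm⁴ (b = 99.6 mm is the smaller dimension).
Effective length L_e = KL = 0.7×4.19 m = 2933 mm.
Euler critical load P_cr = π²EI/L_e² = π²×113000×1.680×10^7/2933² = 2.178×10^6 N.
P_allow = P_cr/n = 2.178×10^6/2.4 = 907300 N.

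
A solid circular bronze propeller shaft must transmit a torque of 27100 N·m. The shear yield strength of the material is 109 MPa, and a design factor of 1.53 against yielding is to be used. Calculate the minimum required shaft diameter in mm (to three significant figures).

d = 125 mm

Allowable shear stress τ_allow = 109/1.53 = 71.24 MPa.
For a solid shaft τ = 16T/(πd³), so d³ = 16T/(π τ_allow) = 16×2.7100×10^7/(π×71.24) = 1.937×10^6 mm³.
d = (1.937×10^6)^(1/3) = 124.7 mm.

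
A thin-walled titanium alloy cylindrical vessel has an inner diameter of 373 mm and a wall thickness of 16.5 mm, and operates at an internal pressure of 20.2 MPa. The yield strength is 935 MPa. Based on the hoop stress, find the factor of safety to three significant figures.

σ_h = pD/(2t) = 20.2×373/(2×16.5) = 228.3 MPa.
n = 935/228.3 = 4.095.

n = 4.10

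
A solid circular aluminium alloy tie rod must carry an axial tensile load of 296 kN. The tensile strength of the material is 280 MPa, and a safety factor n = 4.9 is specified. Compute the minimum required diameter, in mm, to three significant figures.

Allowable stress σ_allow = 280/4.9 = 57.14 MPa.
Required area A = F/σ_allow = 296000/57.14 = 5180 mm².
A = πd²/4 → d = √(4A/π) = 81.21 mm.

d = 81.2 mm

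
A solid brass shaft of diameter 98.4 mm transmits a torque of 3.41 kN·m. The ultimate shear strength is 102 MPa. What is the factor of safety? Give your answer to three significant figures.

n = 5.60

τ = 16T/(πd³) = 16×3410000/(π×98.4³) = 18.23 MPa.
n = τ_limit/τ = 102/18.23 = 5.596.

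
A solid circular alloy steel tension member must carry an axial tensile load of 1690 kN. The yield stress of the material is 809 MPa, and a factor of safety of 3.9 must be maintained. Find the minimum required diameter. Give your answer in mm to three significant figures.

Allowable stress σ_allow = 809/3.9 = 207.4 MPa.
Required area A = F/σ_allow = 1690000/207.4 = 8147 mm².
A = πd²/4 → d = √(4A/π) = 101.8 mm.

d = 102 mm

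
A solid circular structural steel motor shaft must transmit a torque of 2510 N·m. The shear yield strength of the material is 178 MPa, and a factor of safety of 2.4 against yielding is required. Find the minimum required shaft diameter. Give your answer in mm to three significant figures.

Allowable shear stress τ_allow = 178/2.4 = 74.17 MPa.
For a solid shaft τ = 16T/(πd³), so d³ = 16T/(π τ_allow) = 16×2510000/(π×74.17) = 172400 mm³.
d = (172400)^(1/3) = 55.65 mm.

d = 55.7 mm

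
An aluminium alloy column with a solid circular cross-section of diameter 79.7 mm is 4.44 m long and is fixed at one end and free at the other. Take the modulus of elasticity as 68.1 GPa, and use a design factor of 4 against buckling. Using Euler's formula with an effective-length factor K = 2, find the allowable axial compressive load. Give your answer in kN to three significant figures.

I = πd⁴/64 = π×79.7⁴/64 = 1.981×10^6 mm⁴.
Effective length L_e = KL = 2×4.44 m = 8880 mm.
Euler critical load P_cr = π²EI/L_e² = π²×68100×1.981×10^6/8880² = 16880 N.
P_allow = P_cr/n = 16880/4 = 4221 N.

P_allow = 4.22 kN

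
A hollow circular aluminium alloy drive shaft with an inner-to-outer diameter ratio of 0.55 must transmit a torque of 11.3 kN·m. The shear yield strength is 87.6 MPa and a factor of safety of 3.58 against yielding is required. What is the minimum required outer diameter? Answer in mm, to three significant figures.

d_o = 137 mm

τ_allow = 87.6/3.58 = 24.47 MPa.
For a hollow shaft τ = 16T/[πd_o³(1−k⁴)] with k = 0.55, so 1−k⁴ = 0.9085.
d_o³ = 16T/[π τ_allow (1−k⁴)] = 16×1.1300×10^7/(π×24.47×0.9085) = 2.589×10^6 mm³.
d_o = 137.3 mm.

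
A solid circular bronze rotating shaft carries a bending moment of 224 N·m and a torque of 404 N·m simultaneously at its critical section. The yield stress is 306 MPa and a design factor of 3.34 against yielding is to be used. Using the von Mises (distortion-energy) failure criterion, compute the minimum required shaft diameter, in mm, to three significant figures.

σ_allow = σ_y/n = 306/3.34 = 91.62 MPa.
For a solid shaft σ_b = 32M/(πd³) and τ = 16T/(πd³), so the von Mises stress is σ' = (16/πd³)·√(4M²+3T²).
√(4M²+3T²) = √(4×(224000)² + 3×(404000)²) = 830900 N·mm.
d³ = 16×830900/(π×91.62) = 46190 mm³.
d = 35.88 mm.

d = 35.9 mm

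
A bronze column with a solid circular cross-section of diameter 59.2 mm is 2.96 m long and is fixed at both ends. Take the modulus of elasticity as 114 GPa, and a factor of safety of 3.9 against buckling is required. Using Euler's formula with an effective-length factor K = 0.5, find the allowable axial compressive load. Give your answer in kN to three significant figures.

I = πd⁴/64 = π×59.2⁴/64 = 602900 mm⁴.
Effective length L_e = KL = 0.5×2.96 m = 1480 mm.
Euler critical load P_cr = π²EI/L_e² = π²×114000×602900/1480² = 309700 N.
P_allow = P_cr/n = 309700/3.9 = 79410 N.

P_allow = 79.4 kN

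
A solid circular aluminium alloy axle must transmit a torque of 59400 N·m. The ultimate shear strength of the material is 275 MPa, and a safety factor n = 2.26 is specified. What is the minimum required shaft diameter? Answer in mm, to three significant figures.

d = 135 mm

Allowable shear stress τ_allow = 275/2.26 = 121.7 MPa.
For a solid shaft τ = 16T/(πd³), so d³ = 16T/(π τ_allow) = 16×5.9400×10^7/(π×121.7) = 2.486×10^6 mm³.
d = (2.486×10^6)^(1/3) = 135.5 mm.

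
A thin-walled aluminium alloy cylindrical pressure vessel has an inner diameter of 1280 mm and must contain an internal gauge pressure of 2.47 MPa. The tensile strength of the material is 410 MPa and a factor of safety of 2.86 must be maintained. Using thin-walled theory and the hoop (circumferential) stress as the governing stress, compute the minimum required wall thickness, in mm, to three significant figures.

σ_allow = 410/2.86 = 143.4 MPa.
Hoop stress σ_h = pD/(2t), so t = pD/(2σ_allow) = 2.47×1280/(2×143.4) = 11.03 mm.

t = 11.0 mm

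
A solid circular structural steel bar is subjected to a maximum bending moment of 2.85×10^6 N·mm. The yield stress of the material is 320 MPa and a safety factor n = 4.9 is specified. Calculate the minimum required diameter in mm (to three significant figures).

σ_allow = 320/4.9 = 65.31 MPa.
For a solid circular section σ = 32M/(πd³), so d³ = 32M/(π σ_allow) = 32×2850000/(π×65.31) = 444500 mm³.
d = 76.32 mm.

d = 76.3 mm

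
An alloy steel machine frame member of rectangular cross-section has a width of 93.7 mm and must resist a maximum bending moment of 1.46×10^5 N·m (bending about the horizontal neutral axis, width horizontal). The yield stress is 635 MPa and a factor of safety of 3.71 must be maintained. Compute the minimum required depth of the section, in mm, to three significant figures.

h = 234 mm

σ_allow = 635/3.71 = 171.2 MPa.
For a rectangular section σ = 6M/(bh²), so h² = 6M/(b σ_allow) = 6×1.4600×10^8/(93.7×171.2) = 54620 mm².
h = 233.7 mm.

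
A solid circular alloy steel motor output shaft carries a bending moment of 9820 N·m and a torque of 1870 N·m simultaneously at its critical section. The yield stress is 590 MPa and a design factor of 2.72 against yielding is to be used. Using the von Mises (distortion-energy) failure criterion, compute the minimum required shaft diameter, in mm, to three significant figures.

d = 77.6 mm

σ_allow = σ_y/n = 590/2.72 = 216.9 MPa.
For a solid shaft σ_b = 32M/(πd³) and τ = 16T/(πd³), so the von Mises stress is σ' = (16/πd³)·√(4M²+3T²).
√(4M²+3T²) = √(4×(9.820×10^6)² + 3×(1.870×10^6)²) = 1.991×10^7 N·mm.
d³ = 16×1.991×10^7/(π×216.9) = 467400 mm³.
d = 77.60 mm.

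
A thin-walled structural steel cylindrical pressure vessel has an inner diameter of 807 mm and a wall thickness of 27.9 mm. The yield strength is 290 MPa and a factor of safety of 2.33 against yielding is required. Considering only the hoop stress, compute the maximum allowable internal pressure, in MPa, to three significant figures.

p_allow = 8.61 MPa

σ_allow = 290/2.33 = 124.5 MPa.
σ_h = pD/(2t) → p_allow = 2σ_allow t/D = 2×124.5×27.9/807 = 8.606 MPa.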